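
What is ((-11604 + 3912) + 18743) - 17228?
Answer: -6177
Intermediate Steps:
((-11604 + 3912) + 18743) - 17228 = (-7692 + 18743) - 17228 = 11051 - 17228 = -6177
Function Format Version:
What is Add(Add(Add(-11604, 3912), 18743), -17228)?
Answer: -6177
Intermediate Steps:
Add(Add(Add(-11604, 3912), 18743), -17228) = Add(Add(-7692, 18743), -17228) = Add(11051, -17228) = -6177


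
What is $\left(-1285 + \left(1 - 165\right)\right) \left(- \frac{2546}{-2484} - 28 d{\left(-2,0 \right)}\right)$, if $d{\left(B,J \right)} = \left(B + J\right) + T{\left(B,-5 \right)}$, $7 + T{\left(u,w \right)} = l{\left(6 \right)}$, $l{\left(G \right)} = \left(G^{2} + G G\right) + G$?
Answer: $\frac{16787897}{6} \approx 2.798 \cdot 10^{6}$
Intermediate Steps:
$l{\left(G \right)} = G + 2 G^{2}$ ($l{\left(G \right)} = \left(G^{2} + G^{2}\right) + G = 2 G^{2} + G = G + 2 G^{2}$)
$T{\left(u,w \right)} = 71$ ($T{\left(u,w \right)} = -7 + 6 \left(1 + 2 \cdot 6\right) = -7 + 6 \left(1 + 12\right) = -7 + 6 \cdot 13 = -7 + 78 = 71$)
$d{\left(B,J \right)} = 71 + B + J$ ($d{\left(B,J \right)} = \left(B + J\right) + 71 = 71 + B + J$)
$\left(-1285 + \left(1 - 165\right)\right) \left(- \frac{2546}{-2484} - 28 d{\left(-2,0 \right)}\right) = \left(-1285 + \left(1 - 165\right)\right) \left(- \frac{2546}{-2484} - 28 \left(71 - 2 + 0\right)\right) = \left(-1285 - 164\right) \left(\left(-2546\right) \left(- \frac{1}{2484}\right) - 1932\right) = - 1449 \left(\frac{1273}{1242} - 1932\right) = \left(-1449\right) \left(- \frac{2398271}{1242}\right) = \frac{16787897}{6}$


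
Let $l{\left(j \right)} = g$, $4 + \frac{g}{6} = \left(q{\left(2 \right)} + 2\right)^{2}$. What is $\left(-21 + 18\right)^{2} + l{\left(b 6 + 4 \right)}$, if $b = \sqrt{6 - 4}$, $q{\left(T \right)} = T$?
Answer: $81$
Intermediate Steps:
$b = \sqrt{2} \approx 1.4142$
$g = 72$ ($g = -24 + 6 \left(2 + 2\right)^{2} = -24 + 6 \cdot 4^{2} = -24 + 6 \cdot 16 = -24 + 96 = 72$)
$l{\left(j \right)} = 72$
$\left(-21 + 18\right)^{2} + l{\left(b 6 + 4 \right)} = \left(-21 + 18\right)^{2} + 72 = \left(-3\right)^{2} + 72 = 9 + 72 = 81$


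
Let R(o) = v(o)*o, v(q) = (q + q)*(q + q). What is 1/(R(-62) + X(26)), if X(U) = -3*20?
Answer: -1/953372 ≈ -1.0489e-6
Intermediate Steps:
v(q) = 4*q² (v(q) = (2*q)*(2*q) = 4*q²)
X(U) = -60
R(o) = 4*o³ (R(o) = (4*o²)*o = 4*o³)
1/(R(-62) + X(26)) = 1/(4*(-62)³ - 60) = 1/(4*(-238328) - 60) = 1/(-953312 - 60) = 1/(-953372) = -1/953372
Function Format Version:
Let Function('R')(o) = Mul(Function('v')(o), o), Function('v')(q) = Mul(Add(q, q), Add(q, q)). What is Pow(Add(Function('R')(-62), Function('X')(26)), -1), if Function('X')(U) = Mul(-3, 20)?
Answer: Rational(-1, 953372) ≈ -1.0489e-6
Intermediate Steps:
Function('v')(q) = Mul(4, Pow(q, 2)) (Function('v')(q) = Mul(Mul(2, q), Mul(2, q)) = Mul(4, Pow(q, 2)))
Function('X')(U) = -60
Function('R')(o) = Mul(4, Pow(o, 3)) (Function('R')(o) = Mul(Mul(4, Pow(o, 2)), o) = Mul(4, Pow(o, 3)))
Pow(Add(Function('R')(-62), Function('X')(26)), -1) = Pow(Add(Mul(4, Pow(-62, 3)), -60), -1) = Pow(Add(Mul(4, -238328), -60), -1) = Pow(Add(-953312, -60), -1) = Pow(-953372, -1) = Rational(-1, 953372)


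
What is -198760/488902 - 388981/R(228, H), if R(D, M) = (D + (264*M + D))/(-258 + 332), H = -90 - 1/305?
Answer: 1072701279428875/868776898392 ≈ 1234.7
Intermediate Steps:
H = -27451/305 (H = -90 - 1*1/305 = -90 - 1/305 = -27451/305 ≈ -90.003)
R(D, M) = D/37 + 132*M/37 (R(D, M) = (D + (D + 264*M))/74 = (2*D + 264*M)*(1/74) = D/37 + 132*M/37)
-198760/488902 - 388981/R(228, H) = -198760/488902 - 388981/((1/37)*228 + (132/37)*(-27451/305)) = -198760*1/488902 - 388981/(228/37 - 3623532/11285) = -99380/244451 - 388981/(-3553992/11285) = -99380/244451 - 388981*(-11285/3553992) = -99380/244451 + 4389650585/3553992 = 1072701279428875/868776898392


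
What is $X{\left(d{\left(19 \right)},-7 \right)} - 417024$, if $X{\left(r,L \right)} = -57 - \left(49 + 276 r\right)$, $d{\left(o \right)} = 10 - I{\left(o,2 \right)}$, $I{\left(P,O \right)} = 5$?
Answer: $-418510$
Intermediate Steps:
$d{\left(o \right)} = 5$ ($d{\left(o \right)} = 10 - 5 = 5$)
$X{\left(r,L \right)} = -106 - 276 r$ ($X{\left(r,L \right)} = -57 - \left(49 + 276 r\right) = -106 - 276 r$)
$X{\left(d{\left(19 \right)},-7 \right)} - 417024 = \left(-106 - 1380\right) - 417024 = -1486 - 417024 = -418510$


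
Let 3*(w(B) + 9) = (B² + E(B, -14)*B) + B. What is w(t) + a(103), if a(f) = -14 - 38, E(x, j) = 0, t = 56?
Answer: 1003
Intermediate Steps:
w(B) = -9 + B/3 + B²/3 (w(B) = -9 + ((B² + 0*B) + B)/3 = -9 + ((B² + 0) + B)/3 = -9 + (B² + B)/3 = -9 + (B + B²)/3 = -9 + (B/3 + B²/3) = -9 + B/3 + B²/3)
a(f) = -52
w(t) + a(103) = (-9 + (⅓)*56 + (⅓)*56²) - 52 = (-9 + 56/3 + (⅓)*3136) - 52 = (-9 + 56/3 + 3136/3) - 52 = 1055 - 52 = 1003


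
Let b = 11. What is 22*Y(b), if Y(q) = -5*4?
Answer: -440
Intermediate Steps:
Y(q) = -20
22*Y(b) = 22*(-20) = -440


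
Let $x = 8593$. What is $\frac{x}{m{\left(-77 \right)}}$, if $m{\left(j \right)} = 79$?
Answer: $\frac{8593}{79} \approx 108.77$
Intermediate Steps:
$\frac{x}{m{\left(-77 \right)}} = \frac{8593}{79}$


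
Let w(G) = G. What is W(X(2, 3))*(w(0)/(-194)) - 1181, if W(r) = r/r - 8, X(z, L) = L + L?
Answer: -1181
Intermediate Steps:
X(z, L) = 2*L
W(r) = -7 (W(r) = 1 - 8 = -7)
W(X(2, 3))*(w(0)/(-194)) - 1181 = -0/(-194) - 1181 = -0*(-1)/194 - 1181 = -7*0 - 1181 = 0 - 1181 = -1181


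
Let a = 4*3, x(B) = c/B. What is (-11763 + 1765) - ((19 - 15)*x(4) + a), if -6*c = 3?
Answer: -20019/2 ≈ -10010.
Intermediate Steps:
c = -½ (c = -⅙*3 = -½ ≈ -0.50000)
x(B) = -1/(2*B)
a = 12
(-11763 + 1765) - ((19 - 15)*x(4) + a) = (-11763 + 1765) - ((19 - 15)*(-½/4) + 12) = -9998 - (4*(-½*¼) + 12) = -9998 - (4*(-⅛) + 12) = -9998 - (-½ + 12) = -9998 - 1*23/2 = -9998 - 23/2 = -20019/2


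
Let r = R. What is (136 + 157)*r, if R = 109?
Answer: 31937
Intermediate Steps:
r = 109
(136 + 157)*r = (136 + 157)*109 = 293*109 = 31937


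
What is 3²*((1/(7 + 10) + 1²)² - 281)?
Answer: -727965/289 ≈ -2518.9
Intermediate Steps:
3²*((1/(7 + 10) + 1²)² - 281) = 9*((1/17 + 1)² - 281) = 9*((18/17)² - 281) = 9*(324/289 - 281) = 9*(-80885/289) = -727965/289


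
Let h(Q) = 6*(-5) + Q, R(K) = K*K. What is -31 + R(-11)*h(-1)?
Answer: -3782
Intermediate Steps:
R(K) = K**2
h(Q) = -30 + Q
-31 + R(-11)*h(-1) = -31 + (-11)**2*(-30 - 1) = -31 + 121*(-31) = -31 - 3751 = -3782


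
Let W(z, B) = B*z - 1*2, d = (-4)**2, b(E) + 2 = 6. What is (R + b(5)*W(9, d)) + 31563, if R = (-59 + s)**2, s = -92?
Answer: 54932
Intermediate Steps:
b(E) = 4 (b(E) = -2 + 6 = 4)
d = 16
W(z, B) = -2 + B*z (W(z, B) = B*z - 2 = -2 + B*z)
R = 22801 (R = (-59 - 92)**2 = (-151)**2 = 22801)
(R + b(5)*W(9, d)) + 31563 = (22801 + 4*(-2 + 16*9)) + 31563 = (22801 + 4*(-2 + 144)) + 31563 = (22801 + 4*142) + 31563 = (22801 + 568) + 31563 = 23369 + 31563 = 54932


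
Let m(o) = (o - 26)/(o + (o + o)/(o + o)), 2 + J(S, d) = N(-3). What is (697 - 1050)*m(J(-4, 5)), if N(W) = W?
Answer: -10943/4 ≈ -2735.8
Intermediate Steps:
J(S, d) = -5 (J(S, d) = -2 - 3 = -5)
m(o) = (-26 + o)/(1 + o) (m(o) = (-26 + o)/(o + (2*o)/((2*o))) = (-26 + o)/(o + (2*o)*(1/(2*o))) = (-26 + o)/(o + 1) = (-26 + o)/(1 + o))
(697 - 1050)*m(J(-4, 5)) = (697 - 1050)*((-26 - 5)/(1 - 5)) = -353*(-31)/(-4) = -(-353)*(-31)/4 = -353*31/4 = -10943/4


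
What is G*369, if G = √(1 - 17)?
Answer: 1476*I ≈ 1476.0*I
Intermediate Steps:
G = 4*I (G = √(-16) = 4*I ≈ 4.0*I)
G*369 = (4*I)*369 = 1476*I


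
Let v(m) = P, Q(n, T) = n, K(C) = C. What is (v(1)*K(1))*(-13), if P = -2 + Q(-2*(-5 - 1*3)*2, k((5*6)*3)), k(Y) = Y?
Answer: -390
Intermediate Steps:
P = 30 (P = -2 - 2*(-5 - 1*3)*2 = -2 - 2*(-5 - 3)*2 = -2 - 2*(-8)*2 = -2 + 16*2 = -2 + 32 = 30)
v(m) = 30
(v(1)*K(1))*(-13) = (30*1)*(-13) = 30*(-13) = -390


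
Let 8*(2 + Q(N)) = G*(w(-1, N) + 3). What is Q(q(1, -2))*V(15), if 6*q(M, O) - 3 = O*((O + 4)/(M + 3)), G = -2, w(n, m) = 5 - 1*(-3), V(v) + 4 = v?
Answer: -209/4 ≈ -52.250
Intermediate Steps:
V(v) = -4 + v
w(n, m) = 8 (w(n, m) = 5 + 3 = 8)
q(M, O) = ½ + O*(4 + O)/(6*(3 + M)) (q(M, O) = ½ + (O*((O + 4)/(M + 3)))/6 = ½ + (O*((4 + O)/(3 + M)))/6 = ½ + (O*(4 + O)/(3 + M))/6 = ½ + O*(4 + O)/(6*(3 + M)))
Q(N) = -19/4 (Q(N) = -2 + (-2*(8 + 3))/8 = -2 + (-2*11)/8 = -2 + (⅛)*(-22) = -2 - 11/4 = -19/4)
Q(q(1, -2))*V(15) = -19*(-4 + 15)/4 = -19/4*11 = -209/4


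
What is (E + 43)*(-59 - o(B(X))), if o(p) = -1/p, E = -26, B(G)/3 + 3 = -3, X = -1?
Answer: -18071/18 ≈ -1003.9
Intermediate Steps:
B(G) = -18 (B(G) = -9 + 3*(-3) = -9 - 9 = -18)
(E + 43)*(-59 - o(B(X))) = (-26 + 43)*(-59 - (-1)/(-18)) = 17*(-59 - (-1)*(-1)/18) = 17*(-59 - 1*1/18) = 17*(-59 - 1/18) = 17*(-1063/18) = -18071/18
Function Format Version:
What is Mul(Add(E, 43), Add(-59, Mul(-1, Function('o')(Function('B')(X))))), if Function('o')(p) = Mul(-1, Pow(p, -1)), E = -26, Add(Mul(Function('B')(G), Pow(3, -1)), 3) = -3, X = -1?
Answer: Rational(-18071, 18) ≈ -1003.9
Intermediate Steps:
Function('B')(G) = -18 (Function('B')(G) = Add(-9, Mul(3, -3)) = Add(-9, -9) = -18)
Mul(Add(E, 43), Add(-59, Mul(-1, Function('o')(Function('B')(X))))) = Mul(Add(-26, 43), Add(-59, Mul(-1, Mul(-1, Pow(-18, -1))))) = Mul(17, Add(-59, Mul(-1, Mul(-1, Rational(-1, 18))))) = Mul(17, Add(-59, Mul(-1, Rational(1, 18)))) = Mul(17, Add(-59, Rational(-1, 18))) = Mul(17, Rational(-1063, 18)) = Rational(-18071, 18)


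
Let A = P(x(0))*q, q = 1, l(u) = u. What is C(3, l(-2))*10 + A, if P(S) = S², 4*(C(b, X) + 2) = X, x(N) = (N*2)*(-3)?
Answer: -25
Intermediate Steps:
x(N) = -6*N (x(N) = (2*N)*(-3) = -6*N)
C(b, X) = -2 + X/4
A = 0 (A = (-6*0)²*1 = 0²*1 = 0*1 = 0)
C(3, l(-2))*10 + A = (-2 + (¼)*(-2))*10 + 0 = (-2 - ½)*10 + 0 = -5/2*10 + 0 = -25 + 0 = -25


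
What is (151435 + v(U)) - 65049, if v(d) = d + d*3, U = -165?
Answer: 85726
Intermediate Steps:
v(d) = 4*d (v(d) = d + 3*d = 4*d)
(151435 + v(U)) - 65049 = (151435 + 4*(-165)) - 65049 = (151435 - 660) - 65049 = 150775 - 65049 = 85726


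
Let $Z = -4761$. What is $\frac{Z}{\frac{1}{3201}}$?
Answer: $-15239961$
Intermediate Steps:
$\frac{Z}{\frac{1}{3201}} = - \frac{4761}{\frac{1}{3201}} = - 4761 \frac{1}{\frac{1}{3201}} = \left(-4761\right) 3201 = -15239961$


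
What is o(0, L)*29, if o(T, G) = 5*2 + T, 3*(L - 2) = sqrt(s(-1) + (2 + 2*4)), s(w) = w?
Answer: 290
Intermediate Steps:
L = 3 (L = 2 + sqrt(-1 + (2 + 2*4))/3 = 2 + sqrt(-1 + (2 + 8))/3 = 2 + sqrt(-1 + 10)/3 = 2 + sqrt(9)/3 = 2 + (1/3)*3 = 2 + 1 = 3)
o(T, G) = 10 + T
o(0, L)*29 = (10 + 0)*29 = 10*29 = 290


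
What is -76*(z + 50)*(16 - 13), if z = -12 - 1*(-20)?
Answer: -13224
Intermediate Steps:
z = 8 (z = -12 + 20 = 8)
-76*(z + 50)*(16 - 13) = -76*(8 + 50)*(16 - 13) = -4408*3 = -76*174 = -13224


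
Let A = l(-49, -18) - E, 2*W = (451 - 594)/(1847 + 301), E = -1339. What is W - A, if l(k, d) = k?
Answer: -5541983/4296 ≈ -1290.0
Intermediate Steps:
W = -143/4296 (W = ((451 - 594)/(1847 + 301))/2 = (-143/2148)/2 = (-143*1/2148)/2 = (1/2)*(-143/2148) = -143/4296 ≈ -0.033287)
A = 1290 (A = -49 - 1*(-1339) = -49 + 1339 = 1290)
W - A = -143/4296 - 1*1290 = -143/4296 - 1290 = -5541983/4296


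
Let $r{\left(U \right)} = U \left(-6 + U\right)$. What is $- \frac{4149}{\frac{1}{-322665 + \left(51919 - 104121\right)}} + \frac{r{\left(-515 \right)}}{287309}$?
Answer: $\frac{446858348652862}{287309} \approx 1.5553 \cdot 10^{9}$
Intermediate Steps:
$- \frac{4149}{\frac{1}{-322665 + \left(51919 - 104121\right)}} + \frac{r{\left(-515 \right)}}{287309} = - \frac{4149}{\frac{1}{-322665 + \left(51919 - 104121\right)}} + \frac{\left(-515\right) \left(-6 - 515\right)}{287309} = - \frac{4149}{\frac{1}{-322665 + \left(51919 - 104121\right)}} + \left(-515\right) \left(-521\right) \frac{1}{287309} = - \frac{4149}{\frac{1}{-322665 - 52202}} + 268315 \cdot \frac{1}{287309} = - \frac{4149}{\frac{1}{-374867}} + \frac{268315}{287309} = - \frac{4149}{- \frac{1}{374867}} + \frac{268315}{287309} = \left(-4149\right) \left(-374867\right) + \frac{268315}{287309} = 1555323183 + \frac{268315}{287309} = \frac{446858348652862}{287309}$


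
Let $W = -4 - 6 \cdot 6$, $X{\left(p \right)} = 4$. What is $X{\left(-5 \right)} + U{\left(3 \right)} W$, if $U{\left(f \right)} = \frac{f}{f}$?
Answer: $-36$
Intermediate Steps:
$U{\left(f \right)} = 1$
$W = -40$ ($W = -4 - 36 = -40$)
$X{\left(-5 \right)} + U{\left(3 \right)} W = 4 + 1 \left(-40\right) = 4 - 40 = -36$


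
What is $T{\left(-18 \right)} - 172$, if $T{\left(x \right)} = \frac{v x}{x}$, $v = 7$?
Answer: $-165$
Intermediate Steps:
$T{\left(x \right)} = 7$ ($T{\left(x \right)} = \frac{7 x}{x} = 7$)
$T{\left(-18 \right)} - 172 = 7 - 172 = -165$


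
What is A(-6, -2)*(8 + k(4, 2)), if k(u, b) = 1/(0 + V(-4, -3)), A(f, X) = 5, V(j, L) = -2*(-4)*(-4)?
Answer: 1275/32 ≈ 39.844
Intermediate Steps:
V(j, L) = -32 (V(j, L) = 8*(-4) = -32)
k(u, b) = -1/32 (k(u, b) = 1/(0 - 32) = 1/(-32) = -1/32)
A(-6, -2)*(8 + k(4, 2)) = 5*(8 - 1/32) = 5*(255/32) = 1275/32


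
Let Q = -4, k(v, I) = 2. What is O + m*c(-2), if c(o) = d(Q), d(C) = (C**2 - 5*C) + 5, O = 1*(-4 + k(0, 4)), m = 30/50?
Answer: 113/5 ≈ 22.600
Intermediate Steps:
m = 3/5 (m = 30*(1/50) = 3/5 ≈ 0.60000)
O = -2 (O = 1*(-4 + 2) = 1*(-2) = -2)
d(C) = 5 + C**2 - 5*C
c(o) = 41 (c(o) = 5 + (-4)**2 - 5*(-4) = 5 + 16 + 20 = 41)
O + m*c(-2) = -2 + (3/5)*41 = -2 + 123/5 = 113/5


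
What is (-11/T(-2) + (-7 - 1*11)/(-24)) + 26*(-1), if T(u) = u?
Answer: -79/4 ≈ -19.750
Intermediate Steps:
(-11/T(-2) + (-7 - 1*11)/(-24)) + 26*(-1) = (-11/(-2) + (-7 - 1*11)/(-24)) + 26*(-1) = (-11*(-½) + (-7 - 11)*(-1/24)) - 26 = (11/2 - 18*(-1/24)) - 26 = (11/2 + ¾) - 26 = 25/4 - 26 = -79/4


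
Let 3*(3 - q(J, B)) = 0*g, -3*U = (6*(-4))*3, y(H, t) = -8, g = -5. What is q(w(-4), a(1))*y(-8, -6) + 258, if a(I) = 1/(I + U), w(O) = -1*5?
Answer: 234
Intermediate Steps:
w(O) = -5
U = 24 (U = -6*(-4)*3/3 = -(-8)*3 = -⅓*(-72) = 24)
a(I) = 1/(24 + I) (a(I) = 1/(I + 24) = 1/(24 + I))
q(J, B) = 3 (q(J, B) = 3 - 0*(-5) = 3 - ⅓*0 = 3 + 0 = 3)
q(w(-4), a(1))*y(-8, -6) + 258 = 3*(-8) + 258 = -24 + 258 = 234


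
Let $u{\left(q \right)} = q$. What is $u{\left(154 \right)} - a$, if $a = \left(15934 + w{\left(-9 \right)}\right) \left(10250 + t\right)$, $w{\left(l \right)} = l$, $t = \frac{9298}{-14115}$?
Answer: $- \frac{460771769878}{2823} \approx -1.6322 \cdot 10^{8}$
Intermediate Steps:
$t = - \frac{9298}{14115}$ ($t = 9298 \left(- \frac{1}{14115}\right) = - \frac{9298}{14115} \approx -0.65873$)
$a = \frac{460772204620}{2823}$ ($a = \left(15934 - 9\right) \left(10250 - \frac{9298}{14115}\right) = 15925 \cdot \frac{144669452}{14115} = \frac{460772204620}{2823} \approx 1.6322 \cdot 10^{8}$)
$u{\left(154 \right)} - a = 154 - \frac{460772204620}{2823} = - \frac{460771769878}{2823}$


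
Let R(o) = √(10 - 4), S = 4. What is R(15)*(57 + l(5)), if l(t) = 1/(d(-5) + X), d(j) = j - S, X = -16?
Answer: 1424*√6/25 ≈ 139.52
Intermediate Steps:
R(o) = √6
d(j) = -4 + j (d(j) = j - 1*4 = j - 4 = -4 + j)
l(t) = -1/25 (l(t) = 1/((-4 - 5) - 16) = 1/(-9 - 16) = 1/(-25) = -1/25)
R(15)*(57 + l(5)) = √6*(57 - 1/25) = √6*(1424/25) = 1424*√6/25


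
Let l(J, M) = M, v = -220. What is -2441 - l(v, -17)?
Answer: -2424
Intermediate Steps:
-2441 - l(v, -17) = -2441 - 1*(-17) = -2441 + 17 = -2424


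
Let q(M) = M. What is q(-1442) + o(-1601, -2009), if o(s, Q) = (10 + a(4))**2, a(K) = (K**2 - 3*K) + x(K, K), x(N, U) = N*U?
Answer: -542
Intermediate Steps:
a(K) = -3*K + 2*K**2 (a(K) = (K**2 - 3*K) + K*K = (K**2 - 3*K) + K**2 = -3*K + 2*K**2)
o(s, Q) = 900 (o(s, Q) = (10 + 4*(-3 + 2*4))**2 = (10 + 4*(-3 + 8))**2 = (10 + 4*5)**2 = (10 + 20)**2 = 30**2 = 900)
q(-1442) + o(-1601, -2009) = -1442 + 900 = -542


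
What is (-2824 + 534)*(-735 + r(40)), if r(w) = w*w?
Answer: -1980850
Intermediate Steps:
r(w) = w²
(-2824 + 534)*(-735 + r(40)) = (-2824 + 534)*(-735 + 40²) = -2290*(-735 + 1600) = -2290*865 = -1980850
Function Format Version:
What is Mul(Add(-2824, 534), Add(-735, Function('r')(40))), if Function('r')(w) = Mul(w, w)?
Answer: -1980850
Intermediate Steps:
Function('r')(w) = Pow(w, 2)
Mul(Add(-2824, 534), Add(-735, Function('r')(40))) = Mul(Add(-2824, 534), Add(-735, Pow(40, 2))) = Mul(-2290, Add(-735, 1600)) = Mul(-2290, 865) = -1980850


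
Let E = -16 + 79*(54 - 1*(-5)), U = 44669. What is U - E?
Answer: 40024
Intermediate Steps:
E = 4645 (E = -16 + 79*(54 + 5) = -16 + 79*59 = -16 + 4661 = 4645)
U - E = 44669 - 1*4645 = 44669 - 4645 = 40024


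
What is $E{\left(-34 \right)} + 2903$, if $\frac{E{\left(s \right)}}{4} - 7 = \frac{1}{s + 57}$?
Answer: $\frac{67417}{23} \approx 2931.2$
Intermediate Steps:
$E{\left(s \right)} = 28 + \frac{4}{57 + s}$ ($E{\left(s \right)} = 28 + \frac{4}{s + 57} = 28 + \frac{4}{57 + s}$)
$E{\left(-34 \right)} + 2903 = \frac{4 \left(400 + 7 \left(-34\right)\right)}{57 - 34} + 2903 = \frac{4 \left(400 - 238\right)}{23} + 2903 = 4 \cdot \frac{1}{23} \cdot 162 + 2903 = \frac{648}{23} + 2903 = \frac{67417}{23}$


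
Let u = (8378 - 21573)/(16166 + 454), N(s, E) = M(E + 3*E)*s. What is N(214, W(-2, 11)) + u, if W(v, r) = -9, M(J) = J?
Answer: -25610735/3324 ≈ -7704.8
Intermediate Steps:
N(s, E) = 4*E*s (N(s, E) = (E + 3*E)*s = (4*E)*s = 4*E*s)
u = -2639/3324 (u = -13195/16620 = -13195*1/16620 = -2639/3324 ≈ -0.79392)
N(214, W(-2, 11)) + u = 4*(-9)*214 - 2639/3324 = -7704 - 2639/3324 = -25610735/3324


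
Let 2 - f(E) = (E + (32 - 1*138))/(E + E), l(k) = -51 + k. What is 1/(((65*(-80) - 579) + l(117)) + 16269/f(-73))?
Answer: 113/1729705 ≈ 6.5329e-5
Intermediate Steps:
f(E) = 2 - (-106 + E)/(2*E) (f(E) = 2 - (E + (32 - 1*138))/(E + E) = 2 - (E + (32 - 138))/(2*E) = 2 - (E - 106)*1/(2*E) = 2 - (-106 + E)*1/(2*E) = 2 - (-106 + E)/(2*E))
1/(((65*(-80) - 579) + l(117)) + 16269/f(-73)) = 1/(((65*(-80) - 579) + (-51 + 117)) + 16269/(3/2 + 53/(-73))) = 1/(((-5200 - 579) + 66) + 16269/(3/2 + 53*(-1/73))) = 1/((-5779 + 66) + 16269/(3/2 - 53/73)) = 1/(-5713 + 16269/(113/146)) = 1/(-5713 + 16269*(146/113)) = 1/(-5713 + 2375274/113) = 1/(1729705/113) = 113/1729705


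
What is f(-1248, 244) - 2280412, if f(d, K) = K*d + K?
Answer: -2584680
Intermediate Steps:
f(d, K) = K + K*d
f(-1248, 244) - 2280412 = 244*(1 - 1248) - 2280412 = 244*(-1247) - 2280412 = -304268 - 2280412 = -2584680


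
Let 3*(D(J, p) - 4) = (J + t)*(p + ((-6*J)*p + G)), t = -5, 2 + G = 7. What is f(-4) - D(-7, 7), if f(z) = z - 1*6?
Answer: 1210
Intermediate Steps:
G = 5 (G = -2 + 7 = 5)
D(J, p) = 4 + (-5 + J)*(5 + p - 6*J*p)/3 (D(J, p) = 4 + ((J - 5)*(p + ((-6*J)*p + 5)))/3 = 4 + ((-5 + J)*(p + (-6*J*p + 5)))/3 = 4 + ((-5 + J)*(p + (5 - 6*J*p)))/3 = 4 + ((-5 + J)*(5 + p - 6*J*p))/3 = 4 + (-5 + J)*(5 + p - 6*J*p)/3)
f(z) = -6 + z (f(z) = z - 6 = -6 + z)
f(-4) - D(-7, 7) = (-6 - 4) - (-13/3 - 5/3*7 + (5/3)*(-7) - 2*7*(-7)² + (31/3)*(-7)*7) = -10 - (-13/3 - 35/3 - 35/3 - 2*7*49 - 1519/3) = -10 - (-13/3 - 35/3 - 35/3 - 686 - 1519/3) = -10 - 1*(-1220) = -10 + 1220 = 1210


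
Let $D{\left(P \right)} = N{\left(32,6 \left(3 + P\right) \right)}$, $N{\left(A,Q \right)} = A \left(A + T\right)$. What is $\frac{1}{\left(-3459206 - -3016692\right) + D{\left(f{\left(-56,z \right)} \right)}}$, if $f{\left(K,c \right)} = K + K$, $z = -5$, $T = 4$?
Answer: $- \frac{1}{441362} \approx -2.2657 \cdot 10^{-6}$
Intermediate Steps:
$f{\left(K,c \right)} = 2 K$
$N{\left(A,Q \right)} = A \left(4 + A\right)$ ($N{\left(A,Q \right)} = A \left(A + 4\right) = A \left(4 + A\right)$)
$D{\left(P \right)} = 1152$ ($D{\left(P \right)} = 32 \left(4 + 32\right) = 32 \cdot 36 = 1152$)
$\frac{1}{\left(-3459206 - -3016692\right) + D{\left(f{\left(-56,z \right)} \right)}} = \frac{1}{\left(-3459206 - -3016692\right) + 1152} = \frac{1}{\left(-3459206 + 3016692\right) + 1152} = \frac{1}{-442514 + 1152} = \frac{1}{-441362} = - \frac{1}{441362}$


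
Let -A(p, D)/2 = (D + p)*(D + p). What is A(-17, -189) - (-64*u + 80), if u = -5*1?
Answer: -85272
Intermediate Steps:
u = -5
A(p, D) = -2*(D + p)² (A(p, D) = -2*(D + p)*(D + p) = -2*(D + p)²)
A(-17, -189) - (-64*u + 80) = -2*(-189 - 17)² - (-64*(-5) + 80) = -2*(-206)² - (320 + 80) = -2*42436 - 1*400 = -84872 - 400 = -85272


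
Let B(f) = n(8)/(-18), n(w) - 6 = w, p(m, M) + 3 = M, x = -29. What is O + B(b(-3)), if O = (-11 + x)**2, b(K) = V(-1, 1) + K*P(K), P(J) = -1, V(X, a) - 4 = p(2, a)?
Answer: 14393/9 ≈ 1599.2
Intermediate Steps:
p(m, M) = -3 + M
n(w) = 6 + w
V(X, a) = 1 + a (V(X, a) = 4 + (-3 + a) = 1 + a)
b(K) = 2 - K (b(K) = (1 + 1) + K*(-1) = 2 - K)
B(f) = -7/9 (B(f) = (6 + 8)/(-18) = 14*(-1/18) = -7/9)
O = 1600 (O = (-11 - 29)**2 = (-40)**2 = 1600)
O + B(b(-3)) = 1600 - 7/9 = 14393/9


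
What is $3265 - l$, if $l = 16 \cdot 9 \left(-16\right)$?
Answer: $5569$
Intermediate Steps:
$l = -2304$ ($l = 144 \left(-16\right) = -2304$)
$3265 - l = 3265 - -2304 = 3265 + 2304 = 5569$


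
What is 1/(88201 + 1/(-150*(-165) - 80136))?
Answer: 55386/4885100585 ≈ 1.1338e-5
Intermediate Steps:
1/(88201 + 1/(-150*(-165) - 80136)) = 1/(88201 + 1/(24750 - 80136)) = 1/(88201 + 1/(-55386)) = 1/(88201 - 1/55386) = 1/(4885100585/55386) = 55386/4885100585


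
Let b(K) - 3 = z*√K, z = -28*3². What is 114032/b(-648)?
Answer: 114032/13716867 + 57472128*I*√2/4572289 ≈ 0.0083133 + 17.776*I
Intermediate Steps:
z = -252 (z = -28*9 = -252)
b(K) = 3 - 252*√K
114032/b(-648) = 114032/(3 - 4536*I*√2)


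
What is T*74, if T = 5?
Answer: 370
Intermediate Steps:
T*74 = 5*74 = 370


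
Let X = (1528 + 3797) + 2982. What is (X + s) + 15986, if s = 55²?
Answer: 27318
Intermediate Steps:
X = 8307 (X = 5325 + 2982 = 8307)
s = 3025
(X + s) + 15986 = (8307 + 3025) + 15986 = 11332 + 15986 = 27318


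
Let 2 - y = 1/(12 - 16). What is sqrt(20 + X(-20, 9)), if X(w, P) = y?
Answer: sqrt(89)/2 ≈ 4.7170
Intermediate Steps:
y = 9/4 (y = 2 - 1/(12 - 16) = 2 - 1/(-4) = 2 - 1*(-1/4) = 2 + 1/4 = 9/4 ≈ 2.2500)
X(w, P) = 9/4
sqrt(20 + X(-20, 9)) = sqrt(20 + 9/4) = sqrt(89/4) = sqrt(89)/2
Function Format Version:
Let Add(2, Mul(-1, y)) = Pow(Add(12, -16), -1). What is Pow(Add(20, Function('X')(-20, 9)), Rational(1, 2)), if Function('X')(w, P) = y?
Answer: Mul(Rational(1, 2), Pow(89, Rational(1, 2))) ≈ 4.7170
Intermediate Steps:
y = Rational(9, 4) (y = Add(2, Mul(-1, Pow(Add(12, -16), -1))) = Add(2, Mul(-1, Pow(-4, -1))) = Add(2, Mul(-1, Rational(-1, 4))) = Add(2, Rational(1, 4)) = Rational(9, 4) ≈ 2.2500)
Function('X')(w, P) = Rational(9, 4)
Pow(Add(20, Function('X')(-20, 9)), Rational(1, 2)) = Pow(Add(20, Rational(9, 4)), Rational(1, 2)) = Pow(Rational(89, 4), Rational(1, 2)) = Mul(Rational(1, 2), Pow(89, Rational(1, 2)))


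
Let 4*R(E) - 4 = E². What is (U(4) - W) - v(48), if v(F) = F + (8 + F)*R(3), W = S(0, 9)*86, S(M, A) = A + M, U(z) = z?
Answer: -1000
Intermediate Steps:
R(E) = 1 + E²/4
W = 774 (W = (9 + 0)*86 = 9*86 = 774)
v(F) = 26 + 17*F/4 (v(F) = F + (8 + F)*(1 + (¼)*3²) = F + (8 + F)*(1 + (¼)*9) = F + (8 + F)*(1 + 9/4) = F + (8 + F)*(13/4) = F + (26 + 13*F/4) = 26 + 17*F/4)
(U(4) - W) - v(48) = (4 - 1*774) - (26 + (17/4)*48) = (4 - 774) - (26 + 204) = -770 - 1*230 = -770 - 230 = -1000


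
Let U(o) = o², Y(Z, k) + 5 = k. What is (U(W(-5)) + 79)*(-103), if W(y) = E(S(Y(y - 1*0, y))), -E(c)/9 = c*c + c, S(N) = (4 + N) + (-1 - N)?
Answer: -1209529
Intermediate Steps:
Y(Z, k) = -5 + k
S(N) = 3
E(c) = -9*c - 9*c² (E(c) = -9*(c*c + c) = -9*(c² + c) = -9*(c + c²) = -9*c - 9*c²)
W(y) = -108 (W(y) = -9*3*(1 + 3) = -9*3*4 = -108)
(U(W(-5)) + 79)*(-103) = ((-108)² + 79)*(-103) = (11664 + 79)*(-103) = 11743*(-103) = -1209529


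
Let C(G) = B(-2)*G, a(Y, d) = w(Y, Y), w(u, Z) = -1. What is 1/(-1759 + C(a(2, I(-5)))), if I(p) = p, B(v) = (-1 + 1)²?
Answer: -1/1759 ≈ -0.00056850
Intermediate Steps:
B(v) = 0 (B(v) = 0² = 0)
a(Y, d) = -1
C(G) = 0 (C(G) = 0*G = 0)
1/(-1759 + C(a(2, I(-5)))) = 1/(-1759 + 0) = 1/(-1759) = -1/1759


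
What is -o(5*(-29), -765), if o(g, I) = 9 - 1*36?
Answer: 27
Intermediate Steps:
o(g, I) = -27 (o(g, I) = 9 - 36 = -27)
-o(5*(-29), -765) = -1*(-27) = 27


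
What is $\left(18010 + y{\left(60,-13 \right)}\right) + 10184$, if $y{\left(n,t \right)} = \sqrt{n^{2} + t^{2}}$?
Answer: $28194 + \sqrt{3769} \approx 28255.0$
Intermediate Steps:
$\left(18010 + y{\left(60,-13 \right)}\right) + 10184 = \left(18010 + \sqrt{60^{2} + \left(-13\right)^{2}}\right) + 10184 = \left(18010 + \sqrt{3600 + 169}\right) + 10184 = \left(18010 + \sqrt{3769}\right) + 10184 = 28194 + \sqrt{3769}$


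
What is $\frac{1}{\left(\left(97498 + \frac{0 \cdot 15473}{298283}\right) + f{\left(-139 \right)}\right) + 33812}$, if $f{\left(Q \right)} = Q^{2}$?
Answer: $\frac{1}{150631} \approx 6.6387 \cdot 10^{-6}$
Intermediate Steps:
$\frac{1}{\left(\left(97498 + \frac{0 \cdot 15473}{298283}\right) + f{\left(-139 \right)}\right) + 33812} = \frac{1}{\left(\left(97498 + \frac{0 \cdot 15473}{298283}\right) + \left(-139\right)^{2}\right) + 33812} = \frac{1}{\left(\left(97498 + 0 \cdot \frac{1}{298283}\right) + 19321\right) + 33812} = \frac{1}{\left(\left(97498 + 0\right) + 19321\right) + 33812} = \frac{1}{\left(97498 + 19321\right) + 33812} = \frac{1}{116819 + 33812} = \frac{1}{150631}$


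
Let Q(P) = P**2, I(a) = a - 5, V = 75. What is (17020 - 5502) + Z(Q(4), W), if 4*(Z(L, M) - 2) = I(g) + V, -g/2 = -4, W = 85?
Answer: 23079/2 ≈ 11540.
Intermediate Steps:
g = 8 (g = -2*(-4) = 8)
I(a) = -5 + a
Z(L, M) = 43/2 (Z(L, M) = 2 + ((-5 + 8) + 75)/4 = 2 + (3 + 75)/4 = 2 + (1/4)*78 = 2 + 39/2 = 43/2)
(17020 - 5502) + Z(Q(4), W) = (17020 - 5502) + 43/2 = 11518 + 43/2 = 23079/2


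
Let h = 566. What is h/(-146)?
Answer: -283/73 ≈ -3.8767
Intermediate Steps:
h/(-146) = 566/(-146) = 566*(-1/146) = -283/73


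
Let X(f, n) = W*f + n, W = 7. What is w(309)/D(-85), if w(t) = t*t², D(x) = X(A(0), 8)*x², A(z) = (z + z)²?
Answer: 29503629/57800 ≈ 510.44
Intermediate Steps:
A(z) = 4*z² (A(z) = (2*z)² = 4*z²)
X(f, n) = n + 7*f (X(f, n) = 7*f + n = n + 7*f)
D(x) = 8*x² (D(x) = (8 + 7*(4*0²))*x² = (8 + 7*(4*0))*x² = (8 + 7*0)*x² = (8 + 0)*x² = 8*x²)
w(t) = t³
w(309)/D(-85) = 309³/((8*(-85)²)) = 29503629/((8*7225)) = 29503629/57800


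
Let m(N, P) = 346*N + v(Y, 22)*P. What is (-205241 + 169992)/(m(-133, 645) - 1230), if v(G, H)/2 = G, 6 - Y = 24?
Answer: 35249/70468 ≈ 0.50021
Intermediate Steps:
Y = -18 (Y = 6 - 1*24 = 6 - 24 = -18)
v(G, H) = 2*G
m(N, P) = -36*P + 346*N (m(N, P) = 346*N + (2*(-18))*P = 346*N - 36*P = -36*P + 346*N)
(-205241 + 169992)/(m(-133, 645) - 1230) = (-205241 + 169992)/((-36*645 + 346*(-133)) - 1230) = -35249/((-23220 - 46018) - 1230) = -35249/(-69238 - 1230) = -35249/(-70468) = -35249*(-1/70468) = 35249/70468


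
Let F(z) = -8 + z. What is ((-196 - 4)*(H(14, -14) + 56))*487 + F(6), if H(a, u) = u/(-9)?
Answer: -50453218/9 ≈ -5.6059e+6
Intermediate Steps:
H(a, u) = -u/9 (H(a, u) = u*(-1/9) = -u/9)
((-196 - 4)*(H(14, -14) + 56))*487 + F(6) = ((-196 - 4)*(-1/9*(-14) + 56))*487 + (-8 + 6) = -200*(14/9 + 56)*487 - 2 = -200*518/9*487 - 2 = -103600/9*487 - 2 = -50453200/9 - 2 = -50453218/9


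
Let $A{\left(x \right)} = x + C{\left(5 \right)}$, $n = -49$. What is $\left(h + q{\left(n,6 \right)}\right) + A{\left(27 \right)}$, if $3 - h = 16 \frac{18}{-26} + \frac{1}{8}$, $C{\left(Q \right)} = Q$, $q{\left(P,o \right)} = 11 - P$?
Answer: $\frac{11019}{104} \approx 105.95$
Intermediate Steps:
$A{\left(x \right)} = 5 + x$ ($A{\left(x \right)} = x + 5 = 5 + x$)
$h = \frac{1451}{104}$ ($h = 3 - \left(16 \frac{18}{-26} + \frac{1}{8}\right) = 3 - \left(16 \cdot 18 \left(- \frac{1}{26}\right) + \frac{1}{8}\right) = 3 - \left(16 \left(- \frac{9}{13}\right) + \frac{1}{8}\right) = 3 - \left(- \frac{144}{13} + \frac{1}{8}\right) = 3 - - \frac{1139}{104} = 3 + \frac{1139}{104} = \frac{1451}{104} \approx 13.952$)
$\left(h + q{\left(n,6 \right)}\right) + A{\left(27 \right)} = \left(\frac{1451}{104} + \left(11 - -49\right)\right) + \left(5 + 27\right) = \left(\frac{1451}{104} + \left(11 + 49\right)\right) + 32 = \left(\frac{1451}{104} + 60\right) + 32 = \frac{7691}{104} + 32 = \frac{11019}{104}$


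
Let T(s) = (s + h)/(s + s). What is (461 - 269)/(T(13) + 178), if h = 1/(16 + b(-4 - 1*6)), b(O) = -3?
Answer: 32448/30167 ≈ 1.0756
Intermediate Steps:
h = 1/13 (h = 1/(16 - 3) = 1/13 ≈ 0.076923)
T(s) = (1/13 + s)/(2*s) (T(s) = (s + 1/13)/(s + s) = (1/13 + s)/((2*s)) = (1/13 + s)*(1/(2*s)) = (1/13 + s)/(2*s))
(461 - 269)/(T(13) + 178) = (461 - 269)/((1/26)*(1 + 13*13)/13 + 178) = 192/((1/26)*(1/13)*(1 + 169) + 178) = 192/((1/26)*(1/13)*170 + 178) = 192/(85/169 + 178) = 192/(30167/169) = 192*(169/30167) = 32448/30167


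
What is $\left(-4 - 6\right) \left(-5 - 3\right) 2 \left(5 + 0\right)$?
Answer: $800$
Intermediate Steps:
$\left(-4 - 6\right) \left(-5 - 3\right) 2 \left(5 + 0\right) = \left(-10\right) \left(-8\right) 2 \cdot 5 = 80 \cdot 2 \cdot 5 = 160 \cdot 5 = 800$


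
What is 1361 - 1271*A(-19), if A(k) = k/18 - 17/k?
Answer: 535367/342 ≈ 1565.4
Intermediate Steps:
A(k) = -17/k + k/18 (A(k) = k*(1/18) - 17/k = k/18 - 17/k = -17/k + k/18)
1361 - 1271*A(-19) = 1361 - 1271*(-17/(-19) + (1/18)*(-19)) = 1361 - 1271*(-17*(-1/19) - 19/18) = 1361 - 1271*(17/19 - 19/18) = 1361 - 1271*(-55/342) = 1361 + 69905/342 = 535367/342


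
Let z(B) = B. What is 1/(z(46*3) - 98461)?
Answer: -1/98323 ≈ -1.0171e-5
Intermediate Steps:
1/(z(46*3) - 98461) = 1/(46*3 - 98461) = 1/(138 - 98461) = 1/(-98323) = -1/98323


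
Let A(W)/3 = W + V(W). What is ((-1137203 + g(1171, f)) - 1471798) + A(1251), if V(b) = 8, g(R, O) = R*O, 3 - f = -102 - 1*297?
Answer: -2134482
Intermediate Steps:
f = 402 (f = 3 - (-102 - 1*297) = 3 - (-102 - 297) = 3 - 1*(-399) = 3 + 399 = 402)
g(R, O) = O*R
A(W) = 24 + 3*W (A(W) = 3*(W + 8) = 3*(8 + W) = 24 + 3*W)
((-1137203 + g(1171, f)) - 1471798) + A(1251) = ((-1137203 + 402*1171) - 1471798) + (24 + 3*1251) = ((-1137203 + 470742) - 1471798) + (24 + 3753) = (-666461 - 1471798) + 3777 = -2138259 + 3777 = -2134482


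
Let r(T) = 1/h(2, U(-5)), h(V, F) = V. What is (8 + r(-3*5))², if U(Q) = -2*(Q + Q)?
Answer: 289/4 ≈ 72.250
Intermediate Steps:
U(Q) = -4*Q
r(T) = ½ (r(T) = 1/2 = ½)
(8 + r(-3*5))² = (8 + ½)² = (17/2)² = 289/4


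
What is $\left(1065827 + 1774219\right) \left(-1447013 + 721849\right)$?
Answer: $-2059499117544$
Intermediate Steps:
$\left(1065827 + 1774219\right) \left(-1447013 + 721849\right) = 2840046 \left(-725164\right) = -2059499117544$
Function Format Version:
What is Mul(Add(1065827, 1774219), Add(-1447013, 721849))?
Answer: -2059499117544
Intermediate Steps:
Mul(Add(1065827, 1774219), Add(-1447013, 721849)) = Mul(2840046, -725164) = -2059499117544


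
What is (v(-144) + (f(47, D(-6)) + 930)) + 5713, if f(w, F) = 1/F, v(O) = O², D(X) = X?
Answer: 164273/6 ≈ 27379.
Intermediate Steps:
(v(-144) + (f(47, D(-6)) + 930)) + 5713 = ((-144)² + (1/(-6) + 930)) + 5713 = (20736 + (-⅙ + 930)) + 5713 = (20736 + 5579/6) + 5713 = 129995/6 + 5713 = 164273/6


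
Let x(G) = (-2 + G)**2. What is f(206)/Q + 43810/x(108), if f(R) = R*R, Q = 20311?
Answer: 683317903/114107198 ≈ 5.9884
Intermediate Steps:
f(R) = R**2
f(206)/Q + 43810/x(108) = 206**2/20311 + 43810/((-2 + 108)**2) = 42436*(1/20311) + 43810/(106**2) = 42436/20311 + 43810/11236 = 42436/20311 + 43810*(1/11236) = 42436/20311 + 21905/5618 = 683317903/114107198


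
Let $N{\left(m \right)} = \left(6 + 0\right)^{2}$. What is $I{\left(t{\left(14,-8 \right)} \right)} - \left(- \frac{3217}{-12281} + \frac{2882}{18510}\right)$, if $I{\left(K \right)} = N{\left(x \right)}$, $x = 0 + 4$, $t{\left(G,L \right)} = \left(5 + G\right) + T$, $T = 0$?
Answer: $\frac{4044313324}{113660655} \approx 35.582$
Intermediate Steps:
$t{\left(G,L \right)} = 5 + G$ ($t{\left(G,L \right)} = \left(5 + G\right) + 0 = 5 + G$)
$x = 4$
$N{\left(m \right)} = 36$ ($N{\left(m \right)} = 6^{2} = 36$)
$I{\left(K \right)} = 36$
$I{\left(t{\left(14,-8 \right)} \right)} - \left(- \frac{3217}{-12281} + \frac{2882}{18510}\right) = 36 - \left(- \frac{3217}{-12281} + \frac{2882}{18510}\right) = 36 - \left(\left(-3217\right) \left(- \frac{1}{12281}\right) + 2882 \cdot \frac{1}{18510}\right) = 36 - \left(\frac{3217}{12281} + \frac{1441}{9255}\right) = 36 - \frac{47470256}{113660655} = \frac{4044313324}{113660655}$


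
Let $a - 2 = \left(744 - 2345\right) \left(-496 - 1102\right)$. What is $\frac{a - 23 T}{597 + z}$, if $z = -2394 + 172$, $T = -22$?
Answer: $- \frac{2558906}{1625} \approx -1574.7$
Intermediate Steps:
$z = -2222$
$a = 2558400$ ($a = 2 + \left(744 - 2345\right) \left(-496 - 1102\right) = 2 - -2558398 = 2 + 2558398 = 2558400$)
$\frac{a - 23 T}{597 + z} = \frac{2558400 - -506}{597 - 2222} = \frac{2558400 + 506}{-1625} = 2558906 \left(- \frac{1}{1625}\right) = - \frac{2558906}{1625}$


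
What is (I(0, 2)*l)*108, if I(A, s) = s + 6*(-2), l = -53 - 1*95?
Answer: 159840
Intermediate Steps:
l = -148 (l = -53 - 95 = -148)
I(A, s) = -12 + s (I(A, s) = s - 12 = -12 + s)
(I(0, 2)*l)*108 = ((-12 + 2)*(-148))*108 = -10*(-148)*108 = 1480*108 = 159840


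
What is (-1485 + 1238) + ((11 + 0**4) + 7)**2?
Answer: 77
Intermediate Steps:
(-1485 + 1238) + ((11 + 0**4) + 7)**2 = -247 + ((11 + 0) + 7)**2 = -247 + (11 + 7)**2 = -247 + 18**2 = -247 + 324 = 77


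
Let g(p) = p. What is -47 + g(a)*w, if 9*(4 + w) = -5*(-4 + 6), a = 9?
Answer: -93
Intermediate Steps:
w = -46/9 (w = -4 + (-5*(-4 + 6))/9 = -4 + (-5*2)/9 = -4 + (⅑)*(-10) = -4 - 10/9 = -46/9 ≈ -5.1111)
-47 + g(a)*w = -47 + 9*(-46/9) = -47 - 46 = -93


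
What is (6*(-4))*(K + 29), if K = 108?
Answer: -3288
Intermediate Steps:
(6*(-4))*(K + 29) = (6*(-4))*(108 + 29) = -24*137 = -3288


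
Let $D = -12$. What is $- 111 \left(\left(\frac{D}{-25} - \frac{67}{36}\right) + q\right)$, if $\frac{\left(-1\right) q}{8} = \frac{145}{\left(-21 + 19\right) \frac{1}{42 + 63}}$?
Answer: $- \frac{2027924009}{300} \approx -6.7597 \cdot 10^{6}$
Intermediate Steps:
$q = 60900$ ($q = - 8 \frac{145}{\left(-21 + 19\right) \frac{1}{42 + 63}} = - 8 \frac{145}{\left(-2\right) \frac{1}{105}} = - 8 \frac{145}{- \frac{2}{105}} = - 8 \cdot 145 \left(- \frac{105}{2}\right) = \left(-8\right) \left(- \frac{15225}{2}\right) = 60900$)
$- 111 \left(\left(\frac{D}{-25} - \frac{67}{36}\right) + q\right) = - 111 \left(\left(- \frac{12}{-25} - \frac{67}{36}\right) + 60900\right) = - 111 \left(\left(\left(-12\right) \left(- \frac{1}{25}\right) - \frac{67}{36}\right) + 60900\right) = - 111 \left(\left(\frac{12}{25} - \frac{67}{36}\right) + 60900\right) = - 111 \left(- \frac{1243}{900} + 60900\right) = \left(-111\right) \frac{54808757}{900} = - \frac{2027924009}{300}$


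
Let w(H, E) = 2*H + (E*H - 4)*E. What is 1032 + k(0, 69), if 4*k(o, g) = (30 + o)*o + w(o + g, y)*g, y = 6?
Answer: 91695/2 ≈ 45848.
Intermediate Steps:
w(H, E) = 2*H + E*(-4 + E*H) (w(H, E) = 2*H + (-4 + E*H)*E = 2*H + E*(-4 + E*H))
k(o, g) = g*(-24 + 38*g + 38*o)/4 + o*(30 + o)/4 (k(o, g) = ((30 + o)*o + (-4*6 + 2*(o + g) + (o + g)*6**2)*g)/4 = (o*(30 + o) + (-24 + 2*(g + o) + (g + o)*36)*g)/4 = (o*(30 + o) + (-24 + (2*g + 2*o) + (36*g + 36*o))*g)/4 = (o*(30 + o) + (-24 + 38*g + 38*o)*g)/4 = (o*(30 + o) + g*(-24 + 38*g + 38*o))/4 = (g*(-24 + 38*g + 38*o) + o*(30 + o))/4 = g*(-24 + 38*g + 38*o)/4 + o*(30 + o)/4)
1032 + k(0, 69) = 1032 + ((1/4)*0**2 + (15/2)*0 + (1/2)*69*(-12 + 19*69 + 19*0)) = 1032 + ((1/4)*0 + 0 + (1/2)*69*(-12 + 1311 + 0)) = 1032 + (0 + 0 + (1/2)*69*1299) = 1032 + (0 + 0 + 89631/2) = 1032 + 89631/2 = 91695/2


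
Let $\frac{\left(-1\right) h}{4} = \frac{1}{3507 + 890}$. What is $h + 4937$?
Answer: $\frac{21707985}{4397} \approx 4937.0$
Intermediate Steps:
$h = - \frac{4}{4397}$ ($h = - \frac{4}{3507 + 890} = - \frac{4}{4397} \approx -0.00090971$)
$h + 4937 = - \frac{4}{4397} + 4937 = \frac{21707985}{4397}$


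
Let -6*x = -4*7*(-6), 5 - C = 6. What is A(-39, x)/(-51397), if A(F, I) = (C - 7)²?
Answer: -64/51397 ≈ -0.0012452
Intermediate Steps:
C = -1 (C = 5 - 1*6 = 5 - 6 = -1)
x = -28 (x = -(-4*7)*(-6)/6 = -(-14)*(-6)/3 = -⅙*168 = -28)
A(F, I) = 64 (A(F, I) = (-1 - 7)² = (-8)² = 64)
A(-39, x)/(-51397) = 64/(-51397) = 64*(-1/51397) = -64/51397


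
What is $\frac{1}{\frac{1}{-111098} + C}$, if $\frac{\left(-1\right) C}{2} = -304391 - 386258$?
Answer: $\frac{111098}{153459445203} \approx 7.2396 \cdot 10^{-7}$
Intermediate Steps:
$C = 1381298$ ($C = - 2 \left(-304391 - 386258\right) = \left(-2\right) \left(-690649\right) = 1381298$)
$\frac{1}{\frac{1}{-111098} + C} = \frac{1}{\frac{1}{-111098} + 1381298} = \frac{1}{- \frac{1}{111098} + 1381298} = \frac{1}{\frac{153459445203}{111098}} = \frac{111098}{153459445203}$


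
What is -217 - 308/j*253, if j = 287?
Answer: -20029/41 ≈ -488.51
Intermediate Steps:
-217 - 308/j*253 = -217 - 308/287*253 = -217 - 308*1/287*253 = -217 - 44/41*253 = -217 - 11132/41 = -20029/41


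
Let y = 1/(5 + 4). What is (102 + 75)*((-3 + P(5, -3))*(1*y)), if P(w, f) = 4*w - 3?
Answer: 826/3 ≈ 275.33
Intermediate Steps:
y = ⅑ (y = 1/9 = ⅑ ≈ 0.11111)
P(w, f) = -3 + 4*w
(102 + 75)*((-3 + P(5, -3))*(1*y)) = (102 + 75)*((-3 + (-3 + 4*5))*(1*(⅑))) = 177*((-3 + (-3 + 20))*(⅑)) = 177*((-3 + 17)*(⅑)) = 177*(14*(⅑)) = 177*(14/9) = 826/3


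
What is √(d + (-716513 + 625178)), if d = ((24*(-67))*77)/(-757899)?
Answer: I*√5829302797980639/252633 ≈ 302.22*I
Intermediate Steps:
d = 41272/252633 (d = -1608*77*(-1/757899) = -123816*(-1/757899) = 41272/252633 ≈ 0.16337)
√(d + (-716513 + 625178)) = √(41272/252633 + (-716513 + 625178)) = √(41272/252633 - 91335) = √(-23074193783/252633) = I*√5829302797980639/252633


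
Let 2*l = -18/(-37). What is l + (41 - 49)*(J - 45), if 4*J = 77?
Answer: 7631/37 ≈ 206.24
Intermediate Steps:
J = 77/4 (J = (1/4)*77 = 77/4 ≈ 19.250)
l = 9/37 (l = (-18/(-37))/2 = (-18*(-1/37))/2 = (1/2)*(18/37) = 9/37 ≈ 0.24324)
l + (41 - 49)*(J - 45) = 9/37 + (41 - 49)*(77/4 - 45) = 9/37 - 8*(-103/4) = 9/37 + 206 = 7631/37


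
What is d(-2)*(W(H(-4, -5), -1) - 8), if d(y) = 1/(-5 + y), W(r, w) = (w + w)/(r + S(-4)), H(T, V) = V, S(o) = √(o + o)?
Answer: 254/231 - 4*I*√2/231 ≈ 1.0996 - 0.024489*I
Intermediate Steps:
S(o) = √2*√o (S(o) = √(2*o) = √2*√o)
W(r, w) = 2*w/(r + 2*I*√2) (W(r, w) = (w + w)/(r + √2*√(-4)) = (2*w)/(r + √2*(2*I)) = (2*w)/(r + 2*I*√2) = 2*w/(r + 2*I*√2))
d(-2)*(W(H(-4, -5), -1) - 8) = (2*(-1)/(-5 + 2*I*√2) - 8)/(-5 - 2) = (-2/(-5 + 2*I*√2) - 8)/(-7) = -(-8 - 2/(-5 + 2*I*√2))/7 = 8/7 + 2/(7*(-5 + 2*I*√2))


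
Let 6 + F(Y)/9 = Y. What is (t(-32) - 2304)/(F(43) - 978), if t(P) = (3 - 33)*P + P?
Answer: 32/15 ≈ 2.1333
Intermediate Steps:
t(P) = -29*P (t(P) = -30*P + P = -29*P)
F(Y) = -54 + 9*Y
(t(-32) - 2304)/(F(43) - 978) = (-29*(-32) - 2304)/((-54 + 9*43) - 978) = (928 - 2304)/((-54 + 387) - 978) = -1376/(333 - 978) = -1376/(-645) = -1376*(-1/645) = 32/15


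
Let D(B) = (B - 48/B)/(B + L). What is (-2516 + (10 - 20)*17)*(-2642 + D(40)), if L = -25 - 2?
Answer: 460745696/65 ≈ 7.0884e+6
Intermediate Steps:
L = -27
D(B) = (B - 48/B)/(-27 + B) (D(B) = (B - 48/B)/(B - 27) = (B - 48/B)/(-27 + B))
(-2516 + (10 - 20)*17)*(-2642 + D(40)) = (-2516 + (10 - 20)*17)*(-2642 + (-48 + 40**2)/(40*(-27 + 40))) = (-2516 - 10*17)*(-2642 + (1/40)*(-48 + 1600)/13) = (-2516 - 170)*(-2642 + (1/40)*(1/13)*1552) = -2686*(-2642 + 194/65) = -2686*(-171536/65) = 460745696/65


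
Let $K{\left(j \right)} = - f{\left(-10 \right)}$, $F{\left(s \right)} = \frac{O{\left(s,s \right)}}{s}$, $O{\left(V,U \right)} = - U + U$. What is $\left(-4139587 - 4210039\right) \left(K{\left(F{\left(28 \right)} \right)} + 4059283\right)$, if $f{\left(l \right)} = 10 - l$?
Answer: $-33893327885638$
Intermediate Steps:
$O{\left(V,U \right)} = 0$
$F{\left(s \right)} = 0$ ($F{\left(s \right)} = \frac{0}{s} = 0$)
$K{\left(j \right)} = -20$ ($K{\left(j \right)} = - (10 - -10) = - (10 + 10) = \left(-1\right) 20 = -20$)
$\left(-4139587 - 4210039\right) \left(K{\left(F{\left(28 \right)} \right)} + 4059283\right) = \left(-4139587 - 4210039\right) \left(-20 + 4059283\right) = \left(-8349626\right) 4059263 = -33893327885638$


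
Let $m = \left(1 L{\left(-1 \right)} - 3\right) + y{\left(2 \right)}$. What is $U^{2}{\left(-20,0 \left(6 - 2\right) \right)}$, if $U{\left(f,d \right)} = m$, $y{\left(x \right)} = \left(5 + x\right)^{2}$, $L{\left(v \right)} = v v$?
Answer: $2209$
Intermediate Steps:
$L{\left(v \right)} = v^{2}$
$m = 47$ ($m = \left(1 \left(-1\right)^{2} - 3\right) + \left(5 + 2\right)^{2} = \left(1 \cdot 1 - 3\right) + 7^{2} = \left(1 - 3\right) + 49 = -2 + 49 = 47$)
$U{\left(f,d \right)} = 47$
$U^{2}{\left(-20,0 \left(6 - 2\right) \right)} = 47^{2} = 2209$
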